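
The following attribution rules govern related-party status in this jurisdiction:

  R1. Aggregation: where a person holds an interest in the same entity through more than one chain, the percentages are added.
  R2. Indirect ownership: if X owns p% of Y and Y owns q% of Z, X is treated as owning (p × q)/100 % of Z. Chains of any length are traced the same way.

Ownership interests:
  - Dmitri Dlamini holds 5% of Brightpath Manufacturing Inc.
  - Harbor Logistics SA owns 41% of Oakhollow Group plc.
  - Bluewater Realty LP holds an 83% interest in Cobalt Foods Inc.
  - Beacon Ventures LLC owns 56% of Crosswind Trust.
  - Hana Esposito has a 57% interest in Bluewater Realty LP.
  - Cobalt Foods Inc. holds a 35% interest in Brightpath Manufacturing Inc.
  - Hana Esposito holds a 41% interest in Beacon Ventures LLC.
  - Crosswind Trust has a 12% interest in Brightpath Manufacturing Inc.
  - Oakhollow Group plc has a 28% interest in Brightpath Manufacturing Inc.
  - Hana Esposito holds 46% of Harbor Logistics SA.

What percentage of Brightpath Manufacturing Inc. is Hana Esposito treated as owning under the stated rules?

24.5945%

Chain via Harbor Logistics SA → Oakhollow Group plc (R2): 46% × 41% × 28% = 5.2808% of Brightpath Manufacturing Inc.
Chain via Beacon Ventures LLC → Crosswind Trust (R2): 41% × 56% × 12% = 2.7552% of Brightpath Manufacturing Inc.
Chain via Bluewater Realty LP → Cobalt Foods Inc. (R2): 57% × 83% × 35% = 16.5585% of Brightpath Manufacturing Inc.
Aggregating (R1): 5.2808% + 2.7552% + 16.5585% = 24.5945%.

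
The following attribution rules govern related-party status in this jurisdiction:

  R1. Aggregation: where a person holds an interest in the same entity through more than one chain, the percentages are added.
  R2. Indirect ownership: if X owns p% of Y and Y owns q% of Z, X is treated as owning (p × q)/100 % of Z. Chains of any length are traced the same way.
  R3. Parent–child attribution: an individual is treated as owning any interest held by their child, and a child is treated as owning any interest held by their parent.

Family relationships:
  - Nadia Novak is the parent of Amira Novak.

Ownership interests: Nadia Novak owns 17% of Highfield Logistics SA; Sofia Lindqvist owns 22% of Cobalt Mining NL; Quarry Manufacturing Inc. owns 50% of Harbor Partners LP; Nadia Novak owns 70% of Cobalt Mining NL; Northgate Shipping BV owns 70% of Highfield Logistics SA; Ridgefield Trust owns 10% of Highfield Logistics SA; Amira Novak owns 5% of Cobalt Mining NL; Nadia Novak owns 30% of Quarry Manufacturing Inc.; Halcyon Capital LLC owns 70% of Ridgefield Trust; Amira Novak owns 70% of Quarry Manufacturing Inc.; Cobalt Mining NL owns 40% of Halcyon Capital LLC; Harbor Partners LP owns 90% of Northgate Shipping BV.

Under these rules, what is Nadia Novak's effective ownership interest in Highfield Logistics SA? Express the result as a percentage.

By parent–child attribution (R3), Nadia Novak is treated as also owning Amira Novak's interest in Cobalt Mining NL, giving 70% + 5% = 75%.
By parent–child attribution (R3), Nadia Novak is treated as also owning Amira Novak's interest in Quarry Manufacturing Inc, giving 30% + 70% = 100%.
Chain via Cobalt Mining NL → Halcyon Capital LLC → Ridgefield Trust (R2): 75% × 40% × 70% × 10% = 2.1% of Highfield Logistics SA.
Chain via Quarry Manufacturing Inc. → Harbor Partners LP → Northgate Shipping BV (R2): 100% × 50% × 90% × 70% = 31.5% of Highfield Logistics SA.
Direct interest in Highfield Logistics SA: 17%.
Aggregating (R1): 2.1% + 31.5% + 17% = 50.6%.

50.6%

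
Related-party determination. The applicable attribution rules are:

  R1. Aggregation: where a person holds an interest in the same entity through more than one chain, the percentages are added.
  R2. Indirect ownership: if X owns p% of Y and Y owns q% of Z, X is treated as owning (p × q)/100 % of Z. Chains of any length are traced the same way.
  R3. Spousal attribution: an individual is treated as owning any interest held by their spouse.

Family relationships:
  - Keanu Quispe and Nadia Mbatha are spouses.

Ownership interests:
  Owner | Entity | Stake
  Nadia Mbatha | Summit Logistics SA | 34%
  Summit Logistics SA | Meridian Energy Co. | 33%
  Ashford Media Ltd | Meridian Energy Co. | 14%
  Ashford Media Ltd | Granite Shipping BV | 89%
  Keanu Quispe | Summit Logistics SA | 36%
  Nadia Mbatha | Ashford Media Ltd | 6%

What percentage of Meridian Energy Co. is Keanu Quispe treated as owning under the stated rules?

By spousal attribution (R3), Keanu Quispe is treated as also owning Nadia Mbatha's interest in Summit Logistics SA, giving 36% + 34% = 70%.
By spousal attribution (R3), Keanu Quispe is treated as owning Nadia Mbatha's 6% interest in Ashford Media Ltd.
Chain via Summit Logistics SA (R2): 70% × 33% = 23.1% of Meridian Energy Co.
Chain via Ashford Media Ltd (R2): 6% × 14% = 0.84% of Meridian Energy Co.
Aggregating (R1): 23.1% + 0.84% = 23.94%.

23.94%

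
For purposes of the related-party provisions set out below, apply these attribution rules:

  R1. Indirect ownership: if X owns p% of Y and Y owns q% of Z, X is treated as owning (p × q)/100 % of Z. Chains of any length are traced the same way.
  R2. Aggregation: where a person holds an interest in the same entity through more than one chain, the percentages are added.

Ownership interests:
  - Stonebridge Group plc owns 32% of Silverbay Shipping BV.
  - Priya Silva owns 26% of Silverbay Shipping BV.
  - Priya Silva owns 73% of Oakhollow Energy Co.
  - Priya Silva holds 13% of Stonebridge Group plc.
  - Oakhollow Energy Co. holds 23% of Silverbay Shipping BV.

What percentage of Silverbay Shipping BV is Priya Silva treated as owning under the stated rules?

46.95%

Chain via Oakhollow Energy Co. (R1): 73% × 23% = 16.79% of Silverbay Shipping BV.
Chain via Stonebridge Group plc (R1): 13% × 32% = 4.16% of Silverbay Shipping BV.
Direct interest in Silverbay Shipping BV: 26%.
Aggregating (R2): 16.79% + 4.16% + 26% = 46.95%.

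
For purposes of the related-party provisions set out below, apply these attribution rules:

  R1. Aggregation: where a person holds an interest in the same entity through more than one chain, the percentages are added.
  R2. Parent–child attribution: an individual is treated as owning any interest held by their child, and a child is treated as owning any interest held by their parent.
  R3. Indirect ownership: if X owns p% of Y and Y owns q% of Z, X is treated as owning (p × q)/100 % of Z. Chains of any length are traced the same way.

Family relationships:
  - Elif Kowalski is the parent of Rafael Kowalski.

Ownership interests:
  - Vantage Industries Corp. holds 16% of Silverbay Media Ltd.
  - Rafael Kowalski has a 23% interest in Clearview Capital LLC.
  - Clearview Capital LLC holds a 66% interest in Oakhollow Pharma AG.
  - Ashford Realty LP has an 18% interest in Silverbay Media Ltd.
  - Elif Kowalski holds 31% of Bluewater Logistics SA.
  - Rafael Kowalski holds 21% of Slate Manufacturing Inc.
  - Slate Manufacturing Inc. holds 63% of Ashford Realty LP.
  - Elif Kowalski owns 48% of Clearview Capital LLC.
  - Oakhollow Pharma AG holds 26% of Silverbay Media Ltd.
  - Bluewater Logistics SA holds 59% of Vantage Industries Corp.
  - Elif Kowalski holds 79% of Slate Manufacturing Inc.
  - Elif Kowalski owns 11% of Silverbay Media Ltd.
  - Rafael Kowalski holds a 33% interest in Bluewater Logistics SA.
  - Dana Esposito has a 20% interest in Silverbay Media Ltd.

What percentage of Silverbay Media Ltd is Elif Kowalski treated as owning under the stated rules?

By parent–child attribution (R2), Elif Kowalski is treated as also owning Rafael Kowalski's interest in Clearview Capital LLC, giving 48% + 23% = 71%.
By parent–child attribution (R2), Elif Kowalski is treated as also owning Rafael Kowalski's interest in Slate Manufacturing Inc, giving 79% + 21% = 100%.
By parent–child attribution (R2), Elif Kowalski is treated as also owning Rafael Kowalski's interest in Bluewater Logistics SA, giving 31% + 33% = 64%.
Chain via Clearview Capital LLC → Oakhollow Pharma AG (R3): 71% × 66% × 26% = 12.1836% of Silverbay Media Ltd.
Chain via Slate Manufacturing Inc. → Ashford Realty LP (R3): 100% × 63% × 18% = 11.34% of Silverbay Media Ltd.
Chain via Bluewater Logistics SA → Vantage Industries Corp. (R3): 64% × 59% × 16% = 6.0416% of Silverbay Media Ltd.
Direct interest in Silverbay Media Ltd: 11%.
Aggregating (R1): 12.1836% + 11.34% + 6.0416% + 11% = 40.5652%.

40.5652%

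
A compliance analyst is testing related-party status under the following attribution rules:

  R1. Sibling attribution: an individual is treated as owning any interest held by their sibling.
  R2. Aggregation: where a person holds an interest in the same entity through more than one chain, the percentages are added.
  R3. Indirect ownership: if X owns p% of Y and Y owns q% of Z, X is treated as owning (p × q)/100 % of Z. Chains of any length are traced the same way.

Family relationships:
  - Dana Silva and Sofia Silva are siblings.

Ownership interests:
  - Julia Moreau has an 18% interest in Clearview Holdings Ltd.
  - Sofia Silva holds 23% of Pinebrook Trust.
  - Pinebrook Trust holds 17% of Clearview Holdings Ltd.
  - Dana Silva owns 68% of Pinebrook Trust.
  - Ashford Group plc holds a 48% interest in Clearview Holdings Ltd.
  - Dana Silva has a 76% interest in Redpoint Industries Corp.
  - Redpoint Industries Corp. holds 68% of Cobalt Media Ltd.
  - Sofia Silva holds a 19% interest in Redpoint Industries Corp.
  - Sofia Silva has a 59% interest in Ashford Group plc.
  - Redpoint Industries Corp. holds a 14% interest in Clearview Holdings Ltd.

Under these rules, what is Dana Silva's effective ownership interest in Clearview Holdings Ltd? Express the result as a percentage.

By sibling attribution (R1), Dana Silva is treated as also owning Sofia Silva's interest in Redpoint Industries Corp, giving 76% + 19% = 95%.
By sibling attribution (R1), Dana Silva is treated as also owning Sofia Silva's interest in Pinebrook Trust, giving 68% + 23% = 91%.
By sibling attribution (R1), Dana Silva is treated as owning Sofia Silva's 59% interest in Ashford Group plc.
Chain via Redpoint Industries Corp. (R3): 95% × 14% = 13.3% of Clearview Holdings Ltd.
Chain via Pinebrook Trust (R3): 91% × 17% = 15.47% of Clearview Holdings Ltd.
Chain via Ashford Group plc (R3): 59% × 48% = 28.32% of Clearview Holdings Ltd.
Aggregating (R2): 13.3% + 15.47% + 28.32% = 57.09%.

57.09%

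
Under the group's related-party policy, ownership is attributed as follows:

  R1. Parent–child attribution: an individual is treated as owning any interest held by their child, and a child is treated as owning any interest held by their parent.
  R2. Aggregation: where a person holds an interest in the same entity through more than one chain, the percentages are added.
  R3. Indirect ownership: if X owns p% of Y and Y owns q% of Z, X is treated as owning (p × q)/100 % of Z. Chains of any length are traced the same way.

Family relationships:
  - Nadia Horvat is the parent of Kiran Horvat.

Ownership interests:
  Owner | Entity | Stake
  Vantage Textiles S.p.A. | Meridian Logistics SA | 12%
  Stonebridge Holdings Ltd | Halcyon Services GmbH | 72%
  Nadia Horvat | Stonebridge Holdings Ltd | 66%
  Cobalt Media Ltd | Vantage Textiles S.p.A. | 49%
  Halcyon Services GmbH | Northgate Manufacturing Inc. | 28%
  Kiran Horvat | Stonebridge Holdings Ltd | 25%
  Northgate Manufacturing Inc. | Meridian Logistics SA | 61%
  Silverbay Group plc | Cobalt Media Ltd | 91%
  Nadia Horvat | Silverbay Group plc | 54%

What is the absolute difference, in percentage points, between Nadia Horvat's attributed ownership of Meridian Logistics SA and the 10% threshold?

By parent–child attribution (R1), Nadia Horvat is treated as also owning Kiran Horvat's interest in Stonebridge Holdings Ltd, giving 66% + 25% = 91%.
Chain via Silverbay Group plc → Cobalt Media Ltd → Vantage Textiles S.p.A. (R3): 54% × 91% × 49% × 12% = 2.889432% of Meridian Logistics SA.
Chain via Stonebridge Holdings Ltd → Halcyon Services GmbH → Northgate Manufacturing Inc. (R3): 91% × 72% × 28% × 61% = 11.190816% of Meridian Logistics SA.
Aggregating (R2): 2.889432% + 11.190816% = 14.080248%.
14.080248% exceeds the 10% threshold by 4.080248 percentage points.

4.080248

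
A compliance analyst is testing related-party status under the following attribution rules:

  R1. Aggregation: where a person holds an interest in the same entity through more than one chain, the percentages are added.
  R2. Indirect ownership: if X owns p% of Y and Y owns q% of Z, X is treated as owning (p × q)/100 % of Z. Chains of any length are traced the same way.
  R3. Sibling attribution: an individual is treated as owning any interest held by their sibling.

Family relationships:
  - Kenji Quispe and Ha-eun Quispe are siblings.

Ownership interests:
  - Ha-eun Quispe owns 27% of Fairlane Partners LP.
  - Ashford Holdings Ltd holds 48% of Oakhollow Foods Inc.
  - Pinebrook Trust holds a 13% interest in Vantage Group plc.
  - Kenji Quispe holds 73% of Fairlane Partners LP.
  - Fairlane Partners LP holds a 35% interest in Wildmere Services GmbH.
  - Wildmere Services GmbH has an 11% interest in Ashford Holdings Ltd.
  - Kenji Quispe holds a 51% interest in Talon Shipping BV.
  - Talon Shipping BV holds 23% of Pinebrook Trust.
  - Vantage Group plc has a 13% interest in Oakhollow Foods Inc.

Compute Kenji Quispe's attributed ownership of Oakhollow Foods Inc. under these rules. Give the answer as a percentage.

By sibling attribution (R3), Kenji Quispe is treated as also owning Ha-eun Quispe's interest in Fairlane Partners LP, giving 73% + 27% = 100%.
Chain via Fairlane Partners LP → Wildmere Services GmbH → Ashford Holdings Ltd (R2): 100% × 35% × 11% × 48% = 1.848% of Oakhollow Foods Inc.
Chain via Talon Shipping BV → Pinebrook Trust → Vantage Group plc (R2): 51% × 23% × 13% × 13% = 0.198237% of Oakhollow Foods Inc.
Aggregating (R1): 1.848% + 0.198237% = 2.046237%.

2.046237%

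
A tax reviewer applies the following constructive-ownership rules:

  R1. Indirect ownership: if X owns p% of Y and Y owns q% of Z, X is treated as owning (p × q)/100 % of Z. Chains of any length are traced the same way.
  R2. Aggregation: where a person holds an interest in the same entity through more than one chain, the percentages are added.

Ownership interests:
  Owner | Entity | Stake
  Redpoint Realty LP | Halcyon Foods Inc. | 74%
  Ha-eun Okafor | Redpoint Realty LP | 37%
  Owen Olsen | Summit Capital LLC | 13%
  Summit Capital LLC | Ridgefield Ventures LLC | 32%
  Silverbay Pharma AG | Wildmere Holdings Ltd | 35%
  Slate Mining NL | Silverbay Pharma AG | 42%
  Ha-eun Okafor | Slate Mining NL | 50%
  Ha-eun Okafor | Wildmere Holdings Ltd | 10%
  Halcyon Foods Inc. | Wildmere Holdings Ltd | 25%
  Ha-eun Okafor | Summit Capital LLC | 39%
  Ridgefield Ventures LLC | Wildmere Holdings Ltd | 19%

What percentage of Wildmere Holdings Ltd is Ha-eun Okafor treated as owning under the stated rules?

26.5662%

Chain via Slate Mining NL → Silverbay Pharma AG (R1): 50% × 42% × 35% = 7.35% of Wildmere Holdings Ltd.
Chain via Summit Capital LLC → Ridgefield Ventures LLC (R1): 39% × 32% × 19% = 2.3712% of Wildmere Holdings Ltd.
Chain via Redpoint Realty LP → Halcyon Foods Inc. (R1): 37% × 74% × 25% = 6.845% of Wildmere Holdings Ltd.
Direct interest in Wildmere Holdings Ltd: 10%.
Aggregating (R2): 7.35% + 2.3712% + 6.845% + 10% = 26.5662%.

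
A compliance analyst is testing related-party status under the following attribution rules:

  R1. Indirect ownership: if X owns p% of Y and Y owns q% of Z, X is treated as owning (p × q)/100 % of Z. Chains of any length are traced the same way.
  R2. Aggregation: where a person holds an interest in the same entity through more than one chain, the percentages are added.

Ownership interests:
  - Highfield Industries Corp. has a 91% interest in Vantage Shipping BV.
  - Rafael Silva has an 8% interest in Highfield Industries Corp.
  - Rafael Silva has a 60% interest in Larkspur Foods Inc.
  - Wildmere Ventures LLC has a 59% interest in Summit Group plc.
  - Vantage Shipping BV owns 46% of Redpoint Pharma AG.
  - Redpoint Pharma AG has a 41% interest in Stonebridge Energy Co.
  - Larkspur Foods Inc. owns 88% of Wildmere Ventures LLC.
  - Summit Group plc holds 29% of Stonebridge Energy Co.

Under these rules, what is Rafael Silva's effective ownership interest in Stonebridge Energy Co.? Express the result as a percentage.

10.407088%

Chain via Highfield Industries Corp. → Vantage Shipping BV → Redpoint Pharma AG (R1): 8% × 91% × 46% × 41% = 1.373008% of Stonebridge Energy Co.
Chain via Larkspur Foods Inc. → Wildmere Ventures LLC → Summit Group plc (R1): 60% × 88% × 59% × 29% = 9.03408% of Stonebridge Energy Co.
Aggregating (R2): 1.373008% + 9.03408% = 10.407088%.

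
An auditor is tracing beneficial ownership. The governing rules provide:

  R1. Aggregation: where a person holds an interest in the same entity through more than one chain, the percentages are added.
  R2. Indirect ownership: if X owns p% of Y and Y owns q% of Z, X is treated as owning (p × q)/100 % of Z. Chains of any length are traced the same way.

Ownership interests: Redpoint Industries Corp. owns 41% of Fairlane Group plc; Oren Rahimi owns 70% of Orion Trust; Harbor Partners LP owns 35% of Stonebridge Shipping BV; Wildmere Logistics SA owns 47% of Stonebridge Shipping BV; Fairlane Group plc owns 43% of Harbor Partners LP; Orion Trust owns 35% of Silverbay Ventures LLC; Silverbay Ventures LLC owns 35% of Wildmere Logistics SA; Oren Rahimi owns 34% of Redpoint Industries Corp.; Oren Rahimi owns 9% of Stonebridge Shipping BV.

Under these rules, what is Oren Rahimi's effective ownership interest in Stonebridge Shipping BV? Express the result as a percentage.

15.12822%

Chain via Redpoint Industries Corp. → Fairlane Group plc → Harbor Partners LP (R2): 34% × 41% × 43% × 35% = 2.09797% of Stonebridge Shipping BV.
Chain via Orion Trust → Silverbay Ventures LLC → Wildmere Logistics SA (R2): 70% × 35% × 35% × 47% = 4.03025% of Stonebridge Shipping BV.
Direct interest in Stonebridge Shipping BV: 9%.
Aggregating (R1): 2.09797% + 4.03025% + 9% = 15.12822%.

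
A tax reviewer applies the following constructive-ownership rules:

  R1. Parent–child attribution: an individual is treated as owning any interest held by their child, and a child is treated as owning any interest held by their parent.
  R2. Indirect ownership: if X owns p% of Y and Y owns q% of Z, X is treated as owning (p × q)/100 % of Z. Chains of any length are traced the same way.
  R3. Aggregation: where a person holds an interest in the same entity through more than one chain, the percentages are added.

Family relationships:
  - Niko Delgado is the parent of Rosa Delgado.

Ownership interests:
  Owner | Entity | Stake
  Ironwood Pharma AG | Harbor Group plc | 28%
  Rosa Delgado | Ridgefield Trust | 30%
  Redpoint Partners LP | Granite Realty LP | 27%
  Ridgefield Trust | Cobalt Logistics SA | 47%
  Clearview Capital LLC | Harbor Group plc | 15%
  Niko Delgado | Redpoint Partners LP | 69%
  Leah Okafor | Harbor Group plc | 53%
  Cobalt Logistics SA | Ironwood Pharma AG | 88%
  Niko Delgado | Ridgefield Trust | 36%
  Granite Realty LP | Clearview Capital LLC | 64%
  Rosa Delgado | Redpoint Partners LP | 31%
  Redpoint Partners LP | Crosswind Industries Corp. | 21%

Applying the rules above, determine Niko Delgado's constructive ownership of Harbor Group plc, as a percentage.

10.235328%

By parent–child attribution (R1), Niko Delgado is treated as also owning Rosa Delgado's interest in Redpoint Partners LP, giving 69% + 31% = 100%.
By parent–child attribution (R1), Niko Delgado is treated as also owning Rosa Delgado's interest in Ridgefield Trust, giving 36% + 30% = 66%.
Chain via Redpoint Partners LP → Granite Realty LP → Clearview Capital LLC (R2): 100% × 27% × 64% × 15% = 2.592% of Harbor Group plc.
Chain via Ridgefield Trust → Cobalt Logistics SA → Ironwood Pharma AG (R2): 66% × 47% × 88% × 28% = 7.643328% of Harbor Group plc.
Aggregating (R3): 2.592% + 7.643328% = 10.235328%.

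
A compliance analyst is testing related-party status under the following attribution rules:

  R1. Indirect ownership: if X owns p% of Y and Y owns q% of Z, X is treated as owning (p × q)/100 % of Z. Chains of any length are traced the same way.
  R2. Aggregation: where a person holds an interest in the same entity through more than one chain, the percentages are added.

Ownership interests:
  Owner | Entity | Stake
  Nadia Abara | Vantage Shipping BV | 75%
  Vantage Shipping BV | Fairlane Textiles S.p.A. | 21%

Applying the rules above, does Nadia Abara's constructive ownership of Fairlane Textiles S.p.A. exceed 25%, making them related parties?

No

Chain via Vantage Shipping BV (R1): 75% × 21% = 15.75% of Fairlane Textiles S.p.A.
15.75% does not exceed the 25% threshold, so Nadia is not a related party to Fairlane Textiles S.p.A.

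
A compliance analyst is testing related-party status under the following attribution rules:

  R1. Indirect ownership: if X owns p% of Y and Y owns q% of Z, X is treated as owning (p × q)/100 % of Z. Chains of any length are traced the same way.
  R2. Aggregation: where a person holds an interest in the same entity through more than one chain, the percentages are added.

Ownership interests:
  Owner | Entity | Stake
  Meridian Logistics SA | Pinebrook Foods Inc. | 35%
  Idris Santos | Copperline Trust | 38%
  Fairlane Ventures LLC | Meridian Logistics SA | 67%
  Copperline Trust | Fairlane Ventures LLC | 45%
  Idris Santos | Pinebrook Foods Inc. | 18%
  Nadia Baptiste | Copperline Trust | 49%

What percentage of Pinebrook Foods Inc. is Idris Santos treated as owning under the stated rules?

22.00995%

Chain via Copperline Trust → Fairlane Ventures LLC → Meridian Logistics SA (R1): 38% × 45% × 67% × 35% = 4.00995% of Pinebrook Foods Inc.
Direct interest in Pinebrook Foods Inc: 18%.
Aggregating (R2): 4.00995% + 18% = 22.00995%.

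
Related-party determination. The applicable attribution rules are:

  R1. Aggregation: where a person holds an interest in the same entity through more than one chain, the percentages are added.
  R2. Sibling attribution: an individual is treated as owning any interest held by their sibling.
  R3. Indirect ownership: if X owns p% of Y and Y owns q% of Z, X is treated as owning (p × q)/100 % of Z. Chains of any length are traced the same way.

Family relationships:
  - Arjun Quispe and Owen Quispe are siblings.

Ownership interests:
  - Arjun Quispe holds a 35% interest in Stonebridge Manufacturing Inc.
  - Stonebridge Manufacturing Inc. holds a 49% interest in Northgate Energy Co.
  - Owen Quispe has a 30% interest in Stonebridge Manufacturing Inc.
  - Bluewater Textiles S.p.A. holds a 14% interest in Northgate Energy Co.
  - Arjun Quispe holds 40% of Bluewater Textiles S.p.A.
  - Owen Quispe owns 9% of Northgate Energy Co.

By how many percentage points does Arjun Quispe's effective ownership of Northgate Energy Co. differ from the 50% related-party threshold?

3.55

By sibling attribution (R2), Arjun Quispe is treated as also owning Owen Quispe's interest in Stonebridge Manufacturing Inc, giving 35% + 30% = 65%.
By sibling attribution (R2), Arjun Quispe is treated as owning Owen Quispe's 9% interest in Northgate Energy Co.
Chain via Stonebridge Manufacturing Inc. (R3): 65% × 49% = 31.85% of Northgate Energy Co.
Chain via Bluewater Textiles S.p.A. (R3): 40% × 14% = 5.6% of Northgate Energy Co.
Direct interest in Northgate Energy Co: 9%.
Aggregating (R1): 31.85% + 5.6% + 9% = 46.45%.
46.45% falls short of the 50% threshold by 3.55 percentage points.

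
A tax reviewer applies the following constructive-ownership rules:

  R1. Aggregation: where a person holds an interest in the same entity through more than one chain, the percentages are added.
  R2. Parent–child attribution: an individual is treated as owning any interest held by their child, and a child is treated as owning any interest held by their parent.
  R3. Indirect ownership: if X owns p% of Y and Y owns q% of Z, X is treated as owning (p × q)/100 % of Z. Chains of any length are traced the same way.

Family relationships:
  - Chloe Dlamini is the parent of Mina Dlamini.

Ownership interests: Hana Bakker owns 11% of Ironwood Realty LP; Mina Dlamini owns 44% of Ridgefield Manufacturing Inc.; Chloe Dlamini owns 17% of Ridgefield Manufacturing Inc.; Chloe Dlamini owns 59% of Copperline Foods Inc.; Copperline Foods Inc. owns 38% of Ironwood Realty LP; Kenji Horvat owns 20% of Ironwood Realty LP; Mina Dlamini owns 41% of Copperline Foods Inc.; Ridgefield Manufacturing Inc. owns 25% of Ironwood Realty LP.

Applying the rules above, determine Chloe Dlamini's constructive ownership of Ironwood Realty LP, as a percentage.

53.25%

By parent–child attribution (R2), Chloe Dlamini is treated as also owning Mina Dlamini's interest in Ridgefield Manufacturing Inc, giving 17% + 44% = 61%.
By parent–child attribution (R2), Chloe Dlamini is treated as also owning Mina Dlamini's interest in Copperline Foods Inc, giving 59% + 41% = 100%.
Chain via Ridgefield Manufacturing Inc. (R3): 61% × 25% = 15.25% of Ironwood Realty LP.
Chain via Copperline Foods Inc. (R3): 100% × 38% = 38% of Ironwood Realty LP.
Aggregating (R1): 15.25% + 38% = 53.25%.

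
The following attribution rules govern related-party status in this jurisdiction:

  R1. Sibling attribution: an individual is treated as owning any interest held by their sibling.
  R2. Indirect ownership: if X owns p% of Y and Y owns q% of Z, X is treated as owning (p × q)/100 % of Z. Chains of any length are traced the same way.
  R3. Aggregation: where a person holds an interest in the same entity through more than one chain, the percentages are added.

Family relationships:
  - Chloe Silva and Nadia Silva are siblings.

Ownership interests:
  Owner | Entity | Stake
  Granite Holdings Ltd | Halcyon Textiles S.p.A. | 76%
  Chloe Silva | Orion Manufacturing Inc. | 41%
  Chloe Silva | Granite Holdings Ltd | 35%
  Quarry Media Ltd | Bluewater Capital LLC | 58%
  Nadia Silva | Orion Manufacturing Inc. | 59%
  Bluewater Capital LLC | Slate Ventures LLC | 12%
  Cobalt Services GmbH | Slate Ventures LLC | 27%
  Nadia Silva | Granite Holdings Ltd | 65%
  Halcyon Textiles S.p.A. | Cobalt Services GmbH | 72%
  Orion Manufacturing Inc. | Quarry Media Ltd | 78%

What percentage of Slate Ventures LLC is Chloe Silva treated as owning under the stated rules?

By sibling attribution (R1), Chloe Silva is treated as also owning Nadia Silva's interest in Granite Holdings Ltd, giving 35% + 65% = 100%.
By sibling attribution (R1), Chloe Silva is treated as also owning Nadia Silva's interest in Orion Manufacturing Inc, giving 41% + 59% = 100%.
Chain via Granite Holdings Ltd → Halcyon Textiles S.p.A. → Cobalt Services GmbH (R2): 100% × 76% × 72% × 27% = 14.7744% of Slate Ventures LLC.
Chain via Orion Manufacturing Inc. → Quarry Media Ltd → Bluewater Capital LLC (R2): 100% × 78% × 58% × 12% = 5.4288% of Slate Ventures LLC.
Aggregating (R3): 14.7744% + 5.4288% = 20.2032%.

20.2032%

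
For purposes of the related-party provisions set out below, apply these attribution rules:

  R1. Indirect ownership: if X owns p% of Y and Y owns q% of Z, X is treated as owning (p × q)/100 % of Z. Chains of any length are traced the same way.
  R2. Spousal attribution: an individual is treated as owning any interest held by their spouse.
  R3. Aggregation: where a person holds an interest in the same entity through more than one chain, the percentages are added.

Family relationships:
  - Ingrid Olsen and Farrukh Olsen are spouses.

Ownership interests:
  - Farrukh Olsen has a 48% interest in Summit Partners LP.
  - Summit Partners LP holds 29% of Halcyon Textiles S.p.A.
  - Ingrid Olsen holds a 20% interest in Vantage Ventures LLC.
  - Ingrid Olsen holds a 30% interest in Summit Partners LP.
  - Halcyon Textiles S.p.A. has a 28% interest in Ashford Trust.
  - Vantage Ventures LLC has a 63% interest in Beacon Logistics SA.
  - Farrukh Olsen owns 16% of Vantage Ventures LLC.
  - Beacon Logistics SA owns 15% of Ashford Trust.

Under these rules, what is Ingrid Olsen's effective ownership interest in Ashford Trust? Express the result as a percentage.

9.7356%

By spousal attribution (R2), Ingrid Olsen is treated as also owning Farrukh Olsen's interest in Summit Partners LP, giving 30% + 48% = 78%.
By spousal attribution (R2), Ingrid Olsen is treated as also owning Farrukh Olsen's interest in Vantage Ventures LLC, giving 20% + 16% = 36%.
Chain via Summit Partners LP → Halcyon Textiles S.p.A. (R1): 78% × 29% × 28% = 6.3336% of Ashford Trust.
Chain via Vantage Ventures LLC → Beacon Logistics SA (R1): 36% × 63% × 15% = 3.402% of Ashford Trust.
Aggregating (R3): 6.3336% + 3.402% = 9.7356%.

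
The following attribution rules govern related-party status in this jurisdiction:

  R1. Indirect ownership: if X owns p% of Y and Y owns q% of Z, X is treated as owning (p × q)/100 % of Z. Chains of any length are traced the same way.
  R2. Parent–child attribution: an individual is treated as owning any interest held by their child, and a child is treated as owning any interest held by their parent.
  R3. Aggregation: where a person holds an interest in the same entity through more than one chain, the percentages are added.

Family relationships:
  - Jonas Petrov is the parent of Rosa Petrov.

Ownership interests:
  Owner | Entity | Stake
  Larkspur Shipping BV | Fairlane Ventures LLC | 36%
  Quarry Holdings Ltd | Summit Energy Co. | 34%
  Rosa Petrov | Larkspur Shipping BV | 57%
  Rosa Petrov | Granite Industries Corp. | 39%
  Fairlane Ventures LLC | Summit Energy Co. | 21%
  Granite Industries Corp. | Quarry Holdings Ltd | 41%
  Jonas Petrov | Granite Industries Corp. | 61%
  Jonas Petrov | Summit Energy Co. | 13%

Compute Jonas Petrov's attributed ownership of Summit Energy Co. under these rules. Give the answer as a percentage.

By parent–child attribution (R2), Jonas Petrov is treated as also owning Rosa Petrov's interest in Granite Industries Corp, giving 61% + 39% = 100%.
By parent–child attribution (R2), Jonas Petrov is treated as owning Rosa Petrov's 57% interest in Larkspur Shipping BV.
Chain via Granite Industries Corp. → Quarry Holdings Ltd (R1): 100% × 41% × 34% = 13.94% of Summit Energy Co.
Direct interest in Summit Energy Co: 13%.
Chain via Larkspur Shipping BV → Fairlane Ventures LLC (R1): 57% × 36% × 21% = 4.3092% of Summit Energy Co.
Aggregating (R3): 13.94% + 13% + 4.3092% = 31.2492%.

31.2492%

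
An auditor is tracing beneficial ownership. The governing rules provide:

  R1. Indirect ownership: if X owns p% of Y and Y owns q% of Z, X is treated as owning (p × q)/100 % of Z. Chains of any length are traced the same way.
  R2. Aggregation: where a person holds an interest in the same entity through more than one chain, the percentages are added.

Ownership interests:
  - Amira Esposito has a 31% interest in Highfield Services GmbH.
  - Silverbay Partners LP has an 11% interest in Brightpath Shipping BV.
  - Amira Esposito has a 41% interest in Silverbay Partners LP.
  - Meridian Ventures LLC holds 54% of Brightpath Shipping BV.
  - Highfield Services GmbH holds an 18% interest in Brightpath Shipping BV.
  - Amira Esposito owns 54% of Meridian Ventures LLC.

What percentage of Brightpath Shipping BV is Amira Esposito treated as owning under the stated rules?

39.25%

Chain via Highfield Services GmbH (R1): 31% × 18% = 5.58% of Brightpath Shipping BV.
Chain via Silverbay Partners LP (R1): 41% × 11% = 4.51% of Brightpath Shipping BV.
Chain via Meridian Ventures LLC (R1): 54% × 54% = 29.16% of Brightpath Shipping BV.
Aggregating (R2): 5.58% + 4.51% + 29.16% = 39.25%.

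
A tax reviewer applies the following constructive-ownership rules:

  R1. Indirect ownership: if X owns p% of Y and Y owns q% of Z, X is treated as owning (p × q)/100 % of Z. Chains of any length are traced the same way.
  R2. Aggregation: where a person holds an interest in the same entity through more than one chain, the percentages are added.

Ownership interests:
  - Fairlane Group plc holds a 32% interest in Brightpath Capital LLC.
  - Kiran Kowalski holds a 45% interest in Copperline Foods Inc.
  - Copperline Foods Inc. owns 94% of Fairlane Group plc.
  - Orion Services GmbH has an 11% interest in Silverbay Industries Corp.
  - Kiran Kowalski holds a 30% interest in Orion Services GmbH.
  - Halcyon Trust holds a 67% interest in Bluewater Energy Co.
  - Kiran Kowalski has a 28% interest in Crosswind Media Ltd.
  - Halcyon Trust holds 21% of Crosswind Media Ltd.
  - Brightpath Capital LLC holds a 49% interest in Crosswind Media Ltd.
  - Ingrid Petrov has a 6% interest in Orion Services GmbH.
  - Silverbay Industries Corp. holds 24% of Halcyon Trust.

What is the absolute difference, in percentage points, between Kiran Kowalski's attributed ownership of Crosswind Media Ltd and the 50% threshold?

15.20104

Chain via Copperline Foods Inc. → Fairlane Group plc → Brightpath Capital LLC (R1): 45% × 94% × 32% × 49% = 6.63264% of Crosswind Media Ltd.
Chain via Orion Services GmbH → Silverbay Industries Corp. → Halcyon Trust (R1): 30% × 11% × 24% × 21% = 0.16632% of Crosswind Media Ltd.
Direct interest in Crosswind Media Ltd: 28%.
Aggregating (R2): 6.63264% + 0.16632% + 28% = 34.79896%.
34.79896% falls short of the 50% threshold by 15.20104 percentage points.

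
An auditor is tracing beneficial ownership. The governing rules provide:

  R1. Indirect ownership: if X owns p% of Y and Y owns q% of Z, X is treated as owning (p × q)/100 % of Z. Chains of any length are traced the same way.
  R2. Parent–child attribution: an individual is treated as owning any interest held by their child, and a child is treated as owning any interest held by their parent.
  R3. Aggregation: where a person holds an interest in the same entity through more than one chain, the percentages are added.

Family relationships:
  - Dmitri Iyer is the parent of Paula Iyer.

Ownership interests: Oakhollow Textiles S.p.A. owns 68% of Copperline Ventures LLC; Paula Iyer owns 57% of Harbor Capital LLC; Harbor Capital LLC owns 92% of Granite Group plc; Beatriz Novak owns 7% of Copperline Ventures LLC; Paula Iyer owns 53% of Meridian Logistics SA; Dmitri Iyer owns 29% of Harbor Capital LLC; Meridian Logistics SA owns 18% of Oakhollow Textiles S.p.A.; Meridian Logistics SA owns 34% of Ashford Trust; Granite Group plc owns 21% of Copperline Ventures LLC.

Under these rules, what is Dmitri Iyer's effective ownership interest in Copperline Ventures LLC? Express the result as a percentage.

23.1024%

By parent–child attribution (R2), Dmitri Iyer is treated as also owning Paula Iyer's interest in Harbor Capital LLC, giving 29% + 57% = 86%.
By parent–child attribution (R2), Dmitri Iyer is treated as owning Paula Iyer's 53% interest in Meridian Logistics SA.
Chain via Harbor Capital LLC → Granite Group plc (R1): 86% × 92% × 21% = 16.6152% of Copperline Ventures LLC.
Chain via Meridian Logistics SA → Oakhollow Textiles S.p.A. (R1): 53% × 18% × 68% = 6.4872% of Copperline Ventures LLC.
Aggregating (R3): 16.6152% + 6.4872% = 23.1024%.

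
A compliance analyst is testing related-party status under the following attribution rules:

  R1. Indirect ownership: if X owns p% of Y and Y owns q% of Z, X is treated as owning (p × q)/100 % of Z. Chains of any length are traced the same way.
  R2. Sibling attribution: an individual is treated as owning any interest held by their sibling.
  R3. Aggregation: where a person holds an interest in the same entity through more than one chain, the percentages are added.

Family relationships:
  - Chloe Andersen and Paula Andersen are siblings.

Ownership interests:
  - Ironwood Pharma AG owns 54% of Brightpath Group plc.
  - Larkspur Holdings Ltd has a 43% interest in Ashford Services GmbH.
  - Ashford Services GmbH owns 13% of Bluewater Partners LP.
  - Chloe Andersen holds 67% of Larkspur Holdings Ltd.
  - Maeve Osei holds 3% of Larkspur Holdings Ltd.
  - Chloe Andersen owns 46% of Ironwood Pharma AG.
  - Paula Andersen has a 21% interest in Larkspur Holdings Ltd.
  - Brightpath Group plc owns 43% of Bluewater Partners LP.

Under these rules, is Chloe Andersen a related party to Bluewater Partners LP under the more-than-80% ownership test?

No

By sibling attribution (R2), Chloe Andersen is treated as also owning Paula Andersen's interest in Larkspur Holdings Ltd, giving 67% + 21% = 88%.
Chain via Larkspur Holdings Ltd → Ashford Services GmbH (R1): 88% × 43% × 13% = 4.9192% of Bluewater Partners LP.
Chain via Ironwood Pharma AG → Brightpath Group plc (R1): 46% × 54% × 43% = 10.6812% of Bluewater Partners LP.
Aggregating (R3): 4.9192% + 10.6812% = 15.6004%.
15.6004% does not exceed the 80% threshold, so Chloe is not a related party to Bluewater Partners LP.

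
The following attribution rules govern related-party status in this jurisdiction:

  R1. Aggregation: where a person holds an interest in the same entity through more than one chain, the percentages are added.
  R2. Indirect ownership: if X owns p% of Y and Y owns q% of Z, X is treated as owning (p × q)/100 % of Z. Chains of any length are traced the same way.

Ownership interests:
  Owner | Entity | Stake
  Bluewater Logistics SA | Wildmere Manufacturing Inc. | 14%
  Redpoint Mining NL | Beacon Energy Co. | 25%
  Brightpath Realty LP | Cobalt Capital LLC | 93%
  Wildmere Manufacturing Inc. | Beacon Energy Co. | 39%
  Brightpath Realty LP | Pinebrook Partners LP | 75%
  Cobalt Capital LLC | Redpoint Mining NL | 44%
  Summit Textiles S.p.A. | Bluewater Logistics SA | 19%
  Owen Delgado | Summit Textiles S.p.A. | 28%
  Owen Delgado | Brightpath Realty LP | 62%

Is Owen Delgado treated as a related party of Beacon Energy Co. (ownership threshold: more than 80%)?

Chain via Brightpath Realty LP → Cobalt Capital LLC → Redpoint Mining NL (R2): 62% × 93% × 44% × 25% = 6.3426% of Beacon Energy Co.
Chain via Summit Textiles S.p.A. → Bluewater Logistics SA → Wildmere Manufacturing Inc. (R2): 28% × 19% × 14% × 39% = 0.290472% of Beacon Energy Co.
Aggregating (R1): 6.3426% + 0.290472% = 6.633072%.
6.633072% does not exceed the 80% threshold, so Owen is not a related party to Beacon Energy Co.

No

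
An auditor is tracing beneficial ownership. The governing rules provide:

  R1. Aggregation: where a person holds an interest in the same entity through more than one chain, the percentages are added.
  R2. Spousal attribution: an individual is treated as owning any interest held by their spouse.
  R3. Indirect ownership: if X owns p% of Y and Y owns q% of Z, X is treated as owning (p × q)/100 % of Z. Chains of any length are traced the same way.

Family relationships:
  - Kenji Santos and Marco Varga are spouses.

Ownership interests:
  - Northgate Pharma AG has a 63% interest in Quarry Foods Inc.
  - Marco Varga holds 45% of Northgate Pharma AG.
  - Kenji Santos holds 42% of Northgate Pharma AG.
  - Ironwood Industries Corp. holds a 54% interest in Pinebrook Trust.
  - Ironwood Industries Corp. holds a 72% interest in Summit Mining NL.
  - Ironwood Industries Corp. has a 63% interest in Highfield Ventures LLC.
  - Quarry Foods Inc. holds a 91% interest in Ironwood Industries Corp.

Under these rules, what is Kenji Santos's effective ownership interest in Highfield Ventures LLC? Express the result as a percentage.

By spousal attribution (R2), Kenji Santos is treated as also owning Marco Varga's interest in Northgate Pharma AG, giving 42% + 45% = 87%.
Chain via Northgate Pharma AG → Quarry Foods Inc. → Ironwood Industries Corp. (R3): 87% × 63% × 91% × 63% = 31.422573% of Highfield Ventures LLC.

31.422573%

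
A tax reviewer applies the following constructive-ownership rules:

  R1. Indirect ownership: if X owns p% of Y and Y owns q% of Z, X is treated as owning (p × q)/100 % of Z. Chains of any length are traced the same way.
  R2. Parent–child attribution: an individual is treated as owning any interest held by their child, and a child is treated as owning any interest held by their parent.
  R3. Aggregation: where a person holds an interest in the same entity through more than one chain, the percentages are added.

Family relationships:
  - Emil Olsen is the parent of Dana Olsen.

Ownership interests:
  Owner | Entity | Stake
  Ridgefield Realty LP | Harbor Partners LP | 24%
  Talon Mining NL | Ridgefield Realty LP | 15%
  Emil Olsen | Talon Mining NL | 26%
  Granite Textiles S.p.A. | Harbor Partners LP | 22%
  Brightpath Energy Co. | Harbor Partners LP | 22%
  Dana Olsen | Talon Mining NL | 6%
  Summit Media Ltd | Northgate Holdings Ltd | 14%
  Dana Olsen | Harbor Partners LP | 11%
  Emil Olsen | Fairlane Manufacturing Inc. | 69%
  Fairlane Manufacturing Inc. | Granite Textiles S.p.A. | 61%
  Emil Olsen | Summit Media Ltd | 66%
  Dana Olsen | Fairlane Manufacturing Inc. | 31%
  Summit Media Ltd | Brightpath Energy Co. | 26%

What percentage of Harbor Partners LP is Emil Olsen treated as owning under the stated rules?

By parent–child attribution (R2), Emil Olsen is treated as also owning Dana Olsen's interest in Fairlane Manufacturing Inc, giving 69% + 31% = 100%.
By parent–child attribution (R2), Emil Olsen is treated as also owning Dana Olsen's interest in Talon Mining NL, giving 26% + 6% = 32%.
By parent–child attribution (R2), Emil Olsen is treated as owning Dana Olsen's 11% interest in Harbor Partners LP.
Chain via Fairlane Manufacturing Inc. → Granite Textiles S.p.A. (R1): 100% × 61% × 22% = 13.42% of Harbor Partners LP.
Chain via Talon Mining NL → Ridgefield Realty LP (R1): 32% × 15% × 24% = 1.152% of Harbor Partners LP.
Chain via Summit Media Ltd → Brightpath Energy Co. (R1): 66% × 26% × 22% = 3.7752% of Harbor Partners LP.
Direct interest in Harbor Partners LP: 11%.
Aggregating (R3): 13.42% + 1.152% + 3.7752% + 11% = 29.3472%.

29.3472%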